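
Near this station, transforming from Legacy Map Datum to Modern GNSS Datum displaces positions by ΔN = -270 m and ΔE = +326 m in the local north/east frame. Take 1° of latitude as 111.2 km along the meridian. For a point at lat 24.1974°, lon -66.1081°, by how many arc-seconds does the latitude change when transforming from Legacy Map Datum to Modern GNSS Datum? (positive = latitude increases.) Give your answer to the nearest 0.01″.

Δφ = -8.74″

1° of latitude = 111.2 km, so Δφ = -270.0 / 111200 = -0.0024281° = -8.741″.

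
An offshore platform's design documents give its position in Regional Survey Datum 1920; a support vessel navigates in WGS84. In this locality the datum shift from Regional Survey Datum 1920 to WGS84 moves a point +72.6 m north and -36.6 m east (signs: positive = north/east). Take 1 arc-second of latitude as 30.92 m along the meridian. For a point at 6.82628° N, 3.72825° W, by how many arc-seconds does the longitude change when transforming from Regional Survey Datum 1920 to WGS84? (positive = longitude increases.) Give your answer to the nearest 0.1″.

Δλ = -1.2″

At latitude 6.82628°, cos φ = 0.992911.
1″ of longitude at this latitude = 30.92 × cos φ = 30.7008 m, so Δλ = -36.6 / 30.7008 = -1.192″.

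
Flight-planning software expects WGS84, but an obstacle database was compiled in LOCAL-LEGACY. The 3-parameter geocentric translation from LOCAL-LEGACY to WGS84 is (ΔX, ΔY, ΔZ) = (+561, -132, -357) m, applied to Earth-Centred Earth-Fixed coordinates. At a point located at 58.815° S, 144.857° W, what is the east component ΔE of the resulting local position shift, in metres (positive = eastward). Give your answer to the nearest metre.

The local east axis at (φ, λ) is (−sin λ, cos λ, 0), so ΔE = −sin(-144.857°)·561 + cos(-144.857°)·(-132) = 430.86 m.

ΔE = 431 m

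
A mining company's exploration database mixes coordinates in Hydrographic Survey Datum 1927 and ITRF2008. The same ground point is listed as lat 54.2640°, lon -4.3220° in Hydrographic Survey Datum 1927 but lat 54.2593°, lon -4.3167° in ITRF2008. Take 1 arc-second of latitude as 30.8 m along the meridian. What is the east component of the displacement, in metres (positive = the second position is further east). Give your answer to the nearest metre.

Δφ = 54.2593° − 54.2640° = -0.0047°; Δλ = -4.3167° − -4.3220° = +0.0053°.
1° of latitude = 3600 × 30.80 = 110880 m.
ΔN = Δφ × 110880 = -521.1 m; ΔE = Δλ × 110880 × cos(54.2640°) = +0.0053 × 110880 × 0.584051 = 343.2 m.

ΔE = 343 m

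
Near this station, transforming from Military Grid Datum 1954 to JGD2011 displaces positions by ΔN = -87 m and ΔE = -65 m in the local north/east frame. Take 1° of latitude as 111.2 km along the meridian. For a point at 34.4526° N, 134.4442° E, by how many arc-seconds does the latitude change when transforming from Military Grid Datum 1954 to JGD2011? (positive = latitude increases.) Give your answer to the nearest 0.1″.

Δφ = -2.8″

1° of latitude = 111.2 km, so Δφ = -87.0 / 111200 = -0.0007824° = -2.817″.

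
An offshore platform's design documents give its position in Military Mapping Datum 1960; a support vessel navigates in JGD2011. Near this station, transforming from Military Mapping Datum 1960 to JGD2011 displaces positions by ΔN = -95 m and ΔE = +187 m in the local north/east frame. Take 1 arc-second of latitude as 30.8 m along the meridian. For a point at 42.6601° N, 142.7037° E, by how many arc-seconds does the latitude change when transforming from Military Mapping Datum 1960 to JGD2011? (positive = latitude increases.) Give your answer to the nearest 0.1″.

1″ of latitude = 30.80 m, so Δφ = -95.0 / 30.80 = -3.084″.

Δφ = -3.1″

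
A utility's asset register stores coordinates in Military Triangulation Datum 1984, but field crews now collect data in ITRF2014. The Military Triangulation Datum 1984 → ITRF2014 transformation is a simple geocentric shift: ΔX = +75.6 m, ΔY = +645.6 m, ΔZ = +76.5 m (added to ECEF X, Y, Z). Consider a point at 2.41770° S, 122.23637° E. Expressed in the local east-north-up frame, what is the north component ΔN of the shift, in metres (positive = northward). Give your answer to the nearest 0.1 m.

ΔN = 97.8 m

The local north axis is (−sin φ cos λ, −sin φ sin λ, cos φ), giving ΔN = -1.701 + 23.036 + 76.432 = 97.77 m.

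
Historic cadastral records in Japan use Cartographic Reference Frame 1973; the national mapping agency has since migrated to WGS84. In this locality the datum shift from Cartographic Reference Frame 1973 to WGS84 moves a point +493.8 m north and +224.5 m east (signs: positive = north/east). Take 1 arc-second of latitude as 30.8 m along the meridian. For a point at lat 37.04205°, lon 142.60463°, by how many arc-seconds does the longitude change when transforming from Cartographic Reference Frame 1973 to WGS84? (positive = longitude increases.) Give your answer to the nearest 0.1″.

At latitude 37.04205°, cos φ = 0.798194.
1″ of longitude at this latitude = 30.80 × cos φ = 24.5844 m, so Δλ = 224.5 / 24.5844 = 9.132″.

Δλ = 9.1″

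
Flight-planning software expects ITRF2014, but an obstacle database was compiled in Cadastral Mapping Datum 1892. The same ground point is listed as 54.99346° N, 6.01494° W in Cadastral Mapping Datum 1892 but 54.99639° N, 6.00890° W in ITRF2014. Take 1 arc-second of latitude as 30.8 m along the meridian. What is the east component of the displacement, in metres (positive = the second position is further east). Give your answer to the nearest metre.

ΔE = 384 m

Δφ = 54.99639° − 54.99346° = +0.00293°; Δλ = -6.00890° − -6.01494° = +0.00604°.
1° of latitude = 3600 × 30.80 = 110880 m.
ΔN = Δφ × 110880 = 324.9 m; ΔE = Δλ × 110880 × cos(54.99346°) = +0.00604 × 110880 × 0.573670 = 384.2 m.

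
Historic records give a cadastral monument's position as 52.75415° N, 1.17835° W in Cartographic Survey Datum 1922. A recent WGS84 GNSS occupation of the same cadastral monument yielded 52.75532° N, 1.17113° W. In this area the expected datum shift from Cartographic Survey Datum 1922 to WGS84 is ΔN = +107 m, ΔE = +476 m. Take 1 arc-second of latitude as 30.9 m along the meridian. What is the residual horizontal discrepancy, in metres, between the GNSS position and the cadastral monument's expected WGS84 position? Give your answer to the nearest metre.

Observed coordinate differences: Δφ = +0.00117°, Δλ = +0.00722°.
Converting to metres (1° lat = 111240 m, cos φ = 0.605236): observed ΔN = 130.2 m, observed ΔE = 486.1 m.
Subtracting the expected shift leaves a residual of 130.2 − (107) = 23.2 m north and 486.1 − (476) = 10.1 m east.
Residual distance = √(23.2² + 10.1²) = 25.3 m.

25 m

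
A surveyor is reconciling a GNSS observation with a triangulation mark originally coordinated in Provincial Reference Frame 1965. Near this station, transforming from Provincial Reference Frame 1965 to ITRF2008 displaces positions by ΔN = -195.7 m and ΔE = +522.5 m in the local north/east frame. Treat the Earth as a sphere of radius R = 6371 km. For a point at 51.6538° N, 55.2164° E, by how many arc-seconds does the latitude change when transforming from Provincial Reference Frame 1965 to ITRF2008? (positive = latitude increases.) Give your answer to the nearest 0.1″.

Δφ = -6.3″

On a sphere of radius R, 1 rad of latitude = R, so Δφ = ΔN / R = -195.7 / 6371000 = -3.0717e-05 rad = -6.336″.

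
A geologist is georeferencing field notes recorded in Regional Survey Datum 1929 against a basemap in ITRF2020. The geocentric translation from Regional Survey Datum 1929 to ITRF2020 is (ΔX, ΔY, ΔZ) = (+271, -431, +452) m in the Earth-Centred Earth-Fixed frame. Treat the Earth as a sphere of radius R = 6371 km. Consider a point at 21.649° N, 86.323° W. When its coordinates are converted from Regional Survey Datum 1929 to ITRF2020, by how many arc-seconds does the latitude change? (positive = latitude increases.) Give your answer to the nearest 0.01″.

sin φ = 0.368920, cos φ = 0.929461, sin λ = -0.997941, cos λ = 0.064132.
North component: ΔN = −sin φ cos λ·ΔX − sin φ sin λ·ΔY + cos φ·ΔZ = −(0.368920)(0.064132)(271) − (0.368920)(-0.997941)(-431) + (0.929461)(452) = 255.03 m.
1° of latitude spans πR/180 = 111195 m, so Δφ = 255.03 / 111195 × 3600 = 8.257″.

Δφ = 8.26″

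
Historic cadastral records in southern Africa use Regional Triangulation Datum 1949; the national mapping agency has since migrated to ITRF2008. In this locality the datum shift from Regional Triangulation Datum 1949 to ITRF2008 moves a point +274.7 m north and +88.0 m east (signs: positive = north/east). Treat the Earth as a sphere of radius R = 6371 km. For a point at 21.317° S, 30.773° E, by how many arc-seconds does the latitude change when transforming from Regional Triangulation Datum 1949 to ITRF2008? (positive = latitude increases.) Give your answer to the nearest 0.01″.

On a sphere of radius R, 1 rad of latitude = R, so Δφ = ΔN / R = 274.7 / 6371000 = 4.3117e-05 rad = 8.894″.

Δφ = 8.89″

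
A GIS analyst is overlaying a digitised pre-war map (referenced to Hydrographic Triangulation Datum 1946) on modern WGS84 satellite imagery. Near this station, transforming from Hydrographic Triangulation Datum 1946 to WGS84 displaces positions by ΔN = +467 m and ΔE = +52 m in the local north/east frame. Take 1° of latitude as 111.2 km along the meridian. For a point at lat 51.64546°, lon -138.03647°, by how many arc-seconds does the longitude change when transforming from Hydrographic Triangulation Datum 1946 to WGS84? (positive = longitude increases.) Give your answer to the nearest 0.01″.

At latitude 51.64546°, cos φ = 0.620526.
1° of longitude at this latitude = 111.2 × cos φ = 69.00 km, so Δλ = 52.0 / 69002.5 = 0.0007536° = 2.713″.

Δλ = 2.71″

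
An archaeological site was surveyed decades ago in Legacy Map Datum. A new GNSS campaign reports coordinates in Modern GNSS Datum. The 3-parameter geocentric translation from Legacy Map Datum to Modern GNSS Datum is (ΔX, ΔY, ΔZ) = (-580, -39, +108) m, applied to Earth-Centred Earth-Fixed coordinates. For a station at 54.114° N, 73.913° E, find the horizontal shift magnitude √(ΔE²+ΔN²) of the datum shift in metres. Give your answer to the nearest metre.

The local east axis at (φ, λ) is (−sin λ, cos λ, 0), so ΔE = −sin(73.913°)·(-580) + cos(73.913°)·(-39) = 546.48 m.
The local north axis is (−sin φ cos λ, −sin φ sin λ, cos φ), giving ΔN = 130.210 + 30.360 + 63.307 = 223.88 m.
Horizontal magnitude = √(ΔE² + ΔN²) = √(546.48² + 223.88²) = 590.56 m.

591 m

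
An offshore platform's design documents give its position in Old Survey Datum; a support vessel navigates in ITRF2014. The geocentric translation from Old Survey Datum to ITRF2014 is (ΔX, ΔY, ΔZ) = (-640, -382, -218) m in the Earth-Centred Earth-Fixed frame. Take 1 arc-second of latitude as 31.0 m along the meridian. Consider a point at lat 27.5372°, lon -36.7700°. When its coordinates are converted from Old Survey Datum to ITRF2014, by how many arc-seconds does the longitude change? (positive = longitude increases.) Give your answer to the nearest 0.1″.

sin φ = 0.462324, cos φ = 0.886711, sin λ = -0.598604, cos λ = 0.801045.
East component: ΔE = −sin λ·ΔX + cos λ·ΔY = −(-0.598604)(-640) + (0.801045)(-382) = -689.11 m.
1° of latitude spans 3600 × 31.00 = 111600 m; at latitude φ, 1° of longitude spans that × cos φ = 98956.9 m, so Δλ = -689.11 / 98956.9 × 3600 = -25.069″.

Δλ = -25.1″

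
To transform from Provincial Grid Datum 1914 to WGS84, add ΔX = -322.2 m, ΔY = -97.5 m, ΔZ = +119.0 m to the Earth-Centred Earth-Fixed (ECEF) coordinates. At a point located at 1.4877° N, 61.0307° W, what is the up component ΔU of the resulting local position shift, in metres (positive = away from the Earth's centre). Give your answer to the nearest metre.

ΔU = -68 m

At φ = 1.4877°, λ = -61.0307°: sin φ = 0.025962, cos φ = 0.999663, sin λ = -0.874879, cos λ = 0.484341.
ΔU = cos φ cos λ·ΔX + cos φ sin λ·ΔY + sin φ·ΔZ = (0.999663)(0.484341)(-322.2) + (0.999663)(-0.874879)(-97.5) + (0.025962)(119.0) = -67.64 m.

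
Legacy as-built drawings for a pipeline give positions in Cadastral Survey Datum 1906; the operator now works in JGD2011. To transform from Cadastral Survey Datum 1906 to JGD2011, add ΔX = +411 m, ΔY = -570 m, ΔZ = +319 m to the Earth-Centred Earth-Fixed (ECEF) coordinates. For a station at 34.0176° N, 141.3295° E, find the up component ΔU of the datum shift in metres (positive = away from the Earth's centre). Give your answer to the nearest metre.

The local up (radial) axis is (cos φ cos λ, cos φ sin λ, sin φ), giving ΔU = -265.974 − 295.208 + 178.464 = -382.72 m.

ΔU = -383 m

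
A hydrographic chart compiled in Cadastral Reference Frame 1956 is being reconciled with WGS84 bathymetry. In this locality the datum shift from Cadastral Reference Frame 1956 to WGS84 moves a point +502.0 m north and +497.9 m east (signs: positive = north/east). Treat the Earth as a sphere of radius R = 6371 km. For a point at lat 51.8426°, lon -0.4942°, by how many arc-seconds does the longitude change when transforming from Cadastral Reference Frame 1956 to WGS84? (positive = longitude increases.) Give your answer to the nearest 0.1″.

Δλ = 26.1″

At latitude 51.8426°, cos φ = 0.617824.
One radian of longitude at latitude φ spans R cos φ, so Δλ = ΔE / (R cos φ) = 497.9 / (6371000 × 0.617824) = 1.2649e-04 rad = 26.091″.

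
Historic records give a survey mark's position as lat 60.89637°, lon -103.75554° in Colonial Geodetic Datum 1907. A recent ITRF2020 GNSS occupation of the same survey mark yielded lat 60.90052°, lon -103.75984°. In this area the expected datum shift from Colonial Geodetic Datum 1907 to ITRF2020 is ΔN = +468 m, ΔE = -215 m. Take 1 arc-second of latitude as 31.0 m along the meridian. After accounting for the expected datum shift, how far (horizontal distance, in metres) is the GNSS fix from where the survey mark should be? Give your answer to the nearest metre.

Observed coordinate differences: Δφ = +0.00415°, Δλ = -0.00430°.
Converting to metres (1° lat = 111600 m, cos φ = 0.486391): observed ΔN = 463.1 m, observed ΔE = -233.4 m.
Subtracting the expected shift leaves a residual of 463.1 − (468) = -4.9 m north and -233.4 − (-215) = -18.4 m east.
Residual distance = √((-4.9)² + (-18.4)²) = 19.0 m.

19 m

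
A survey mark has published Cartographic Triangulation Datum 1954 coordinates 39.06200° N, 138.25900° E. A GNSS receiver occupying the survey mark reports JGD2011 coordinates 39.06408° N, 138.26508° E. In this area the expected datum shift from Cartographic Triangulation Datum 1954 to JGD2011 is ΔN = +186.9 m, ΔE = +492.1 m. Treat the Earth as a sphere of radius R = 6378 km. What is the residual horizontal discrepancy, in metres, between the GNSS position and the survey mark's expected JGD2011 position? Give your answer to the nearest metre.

Observed coordinate differences: Δφ = +0.00208°, Δλ = +0.00608°.
Converting to metres (1° lat = 111317 m, cos φ = 0.776465): observed ΔN = 231.5 m, observed ΔE = 525.5 m.
Subtracting the expected shift leaves a residual of 231.5 − (186.9) = 44.6 m north and 525.5 − (492.1) = 33.4 m east.
Residual distance = √(44.6² + 33.4²) = 55.8 m.

56 m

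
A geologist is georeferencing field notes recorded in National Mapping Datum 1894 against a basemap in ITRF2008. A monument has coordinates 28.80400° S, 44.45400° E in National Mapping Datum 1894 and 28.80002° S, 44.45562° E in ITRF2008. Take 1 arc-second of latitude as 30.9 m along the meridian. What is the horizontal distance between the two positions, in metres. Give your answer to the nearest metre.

Δφ = -28.80002° − -28.80400° = +0.00398°; Δλ = 44.45562° − 44.45400° = +0.00162°.
1° of latitude = 3600 × 30.90 = 111240 m.
ΔN = Δφ × 111240 = 442.7 m; ΔE = Δλ × 111240 × cos(-28.80400°) = +0.00162 × 111240 × 0.876273 = 157.9 m.
Distance = √(ΔE² + ΔN²) = √(157.9² + 442.7²) = 470.1 m.

470 m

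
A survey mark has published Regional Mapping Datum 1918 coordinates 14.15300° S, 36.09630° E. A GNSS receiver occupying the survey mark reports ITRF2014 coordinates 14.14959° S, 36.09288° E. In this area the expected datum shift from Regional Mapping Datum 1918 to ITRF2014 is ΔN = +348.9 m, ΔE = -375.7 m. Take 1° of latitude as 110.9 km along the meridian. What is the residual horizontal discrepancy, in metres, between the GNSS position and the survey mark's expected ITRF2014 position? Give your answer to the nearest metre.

Observed coordinate differences: Δφ = +0.00341°, Δλ = -0.00342°.
Converting to metres (1° lat = 110900 m, cos φ = 0.969646): observed ΔN = 378.2 m, observed ΔE = -367.8 m.
Subtracting the expected shift leaves a residual of 378.2 − (348.9) = 29.3 m north and -367.8 − (-375.7) = 7.9 m east.
Residual distance = √(29.3² + 7.9²) = 30.3 m.

30 m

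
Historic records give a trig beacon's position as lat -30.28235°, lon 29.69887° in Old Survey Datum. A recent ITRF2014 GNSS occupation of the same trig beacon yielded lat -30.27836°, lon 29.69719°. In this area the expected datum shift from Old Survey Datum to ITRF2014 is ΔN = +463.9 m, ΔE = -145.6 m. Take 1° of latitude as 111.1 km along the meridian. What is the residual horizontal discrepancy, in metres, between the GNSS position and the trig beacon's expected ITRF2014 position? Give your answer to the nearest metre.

Observed coordinate differences: Δφ = +0.00399°, Δλ = -0.00168°.
Converting to metres (1° lat = 111100 m, cos φ = 0.863551): observed ΔN = 443.3 m, observed ΔE = -161.2 m.
Subtracting the expected shift leaves a residual of 443.3 − (463.9) = -20.6 m north and -161.2 − (-145.6) = -15.6 m east.
Residual distance = √((-20.6)² + (-15.6)²) = 25.8 m.

26 m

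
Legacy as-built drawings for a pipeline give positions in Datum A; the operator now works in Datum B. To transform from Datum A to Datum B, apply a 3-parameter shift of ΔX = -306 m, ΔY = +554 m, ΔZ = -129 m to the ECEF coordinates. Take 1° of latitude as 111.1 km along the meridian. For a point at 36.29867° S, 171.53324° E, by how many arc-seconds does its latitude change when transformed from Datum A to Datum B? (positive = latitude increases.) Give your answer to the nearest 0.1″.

sin φ = -0.591994, cos φ = 0.805942, sin λ = 0.147236, cos λ = -0.989101.
North component: ΔN = −sin φ cos λ·ΔX − sin φ sin λ·ΔY + cos φ·ΔZ = −(-0.591994)(-0.989101)(-306) − (-0.591994)(0.147236)(554) + (0.805942)(-129) = 123.50 m.
1° of latitude spans 111100 m, so Δφ = 123.50 / 111100 × 3600 = 4.002″.

Δφ = 4.0″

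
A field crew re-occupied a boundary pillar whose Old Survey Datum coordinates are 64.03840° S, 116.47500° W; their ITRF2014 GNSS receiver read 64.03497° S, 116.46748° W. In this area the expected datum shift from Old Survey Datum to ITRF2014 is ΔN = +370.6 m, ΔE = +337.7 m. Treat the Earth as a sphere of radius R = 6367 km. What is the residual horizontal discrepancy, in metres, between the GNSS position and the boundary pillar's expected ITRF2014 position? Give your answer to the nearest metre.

Observed coordinate differences: Δφ = +0.00343°, Δλ = +0.00752°.
Converting to metres (1° lat = 111125 m, cos φ = 0.437769): observed ΔN = 381.2 m, observed ΔE = 365.8 m.
Subtracting the expected shift leaves a residual of 381.2 − (370.6) = 10.6 m north and 365.8 − (337.7) = 28.1 m east.
Residual distance = √(10.6² + 28.1²) = 30.0 m.

30 m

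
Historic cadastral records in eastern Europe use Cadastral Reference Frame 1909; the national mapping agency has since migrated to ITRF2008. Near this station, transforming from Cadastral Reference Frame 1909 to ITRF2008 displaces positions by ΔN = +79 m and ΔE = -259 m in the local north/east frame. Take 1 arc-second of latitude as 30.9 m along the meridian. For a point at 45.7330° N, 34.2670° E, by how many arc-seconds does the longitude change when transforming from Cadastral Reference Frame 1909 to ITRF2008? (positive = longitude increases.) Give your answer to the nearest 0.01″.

At latitude 45.7330°, cos φ = 0.698003.
1″ of longitude at this latitude = 30.90 × cos φ = 21.5683 m, so Δλ = -259.0 / 21.5683 = -12.008″.

Δλ = -12.01″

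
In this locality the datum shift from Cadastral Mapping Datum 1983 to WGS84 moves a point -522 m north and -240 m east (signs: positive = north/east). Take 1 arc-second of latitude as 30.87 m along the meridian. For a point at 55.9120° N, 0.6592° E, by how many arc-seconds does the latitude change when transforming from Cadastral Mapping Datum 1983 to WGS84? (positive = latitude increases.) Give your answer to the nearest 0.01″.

Δφ = -16.91″

1″ of latitude = 30.87 m, so Δφ = -522.0 / 30.87 = -16.910″.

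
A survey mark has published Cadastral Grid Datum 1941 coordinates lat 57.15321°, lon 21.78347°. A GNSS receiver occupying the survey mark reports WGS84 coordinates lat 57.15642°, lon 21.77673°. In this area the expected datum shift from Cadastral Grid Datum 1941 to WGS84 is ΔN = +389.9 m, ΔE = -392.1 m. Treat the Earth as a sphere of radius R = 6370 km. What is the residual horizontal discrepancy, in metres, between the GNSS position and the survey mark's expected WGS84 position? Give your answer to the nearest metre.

36 m

Observed coordinate differences: Δφ = +0.00321°, Δλ = -0.00674°.
Converting to metres (1° lat = 111177 m, cos φ = 0.542394): observed ΔN = 356.9 m, observed ΔE = -406.4 m.
Subtracting the expected shift leaves a residual of 356.9 − (389.9) = -33.0 m north and -406.4 − (-392.1) = -14.3 m east.
Residual distance = √((-33.0)² + (-14.3)²) = 36.0 m.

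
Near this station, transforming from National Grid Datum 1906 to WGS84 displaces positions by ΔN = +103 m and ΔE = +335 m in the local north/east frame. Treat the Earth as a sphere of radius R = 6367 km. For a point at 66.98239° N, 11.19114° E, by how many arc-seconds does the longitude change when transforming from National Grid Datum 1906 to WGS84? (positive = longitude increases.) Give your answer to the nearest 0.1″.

At latitude 66.98239°, cos φ = 0.391014.
One radian of longitude at latitude φ spans R cos φ, so Δλ = ΔE / (R cos φ) = 335.0 / (6367000 × 0.391014) = 1.3456e-04 rad = 27.755″.

Δλ = 27.8″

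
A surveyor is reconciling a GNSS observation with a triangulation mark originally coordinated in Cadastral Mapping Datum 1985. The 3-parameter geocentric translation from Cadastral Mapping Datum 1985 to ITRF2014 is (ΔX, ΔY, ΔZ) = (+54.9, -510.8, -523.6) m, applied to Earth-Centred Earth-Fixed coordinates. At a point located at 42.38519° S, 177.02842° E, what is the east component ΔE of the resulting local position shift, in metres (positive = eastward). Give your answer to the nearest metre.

The local east axis at (φ, λ) is (−sin λ, cos λ, 0), so ΔE = −sin(177.02842°)·54.9 + cos(177.02842°)·(-510.8) = 507.27 m.

ΔE = 507 m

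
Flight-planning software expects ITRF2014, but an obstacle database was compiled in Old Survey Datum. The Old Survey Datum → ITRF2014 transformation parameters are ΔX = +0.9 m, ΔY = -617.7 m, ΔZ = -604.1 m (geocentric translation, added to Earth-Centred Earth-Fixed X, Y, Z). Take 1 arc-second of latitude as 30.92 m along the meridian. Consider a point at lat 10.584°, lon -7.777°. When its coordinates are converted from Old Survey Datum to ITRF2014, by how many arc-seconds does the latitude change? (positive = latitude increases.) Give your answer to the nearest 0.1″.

sin φ = 0.183677, cos φ = 0.982987, sin λ = -0.135318, cos λ = 0.990802.
North component: ΔN = −sin φ cos λ·ΔX − sin φ sin λ·ΔY + cos φ·ΔZ = −(0.183677)(0.990802)(0.9) − (0.183677)(-0.135318)(-617.7) + (0.982987)(-604.1) = -609.34 m.
1° of latitude spans 3600 × 30.92 = 111312 m, so Δφ = -609.34 / 111312 × 3600 = -19.707″.

Δφ = -19.7″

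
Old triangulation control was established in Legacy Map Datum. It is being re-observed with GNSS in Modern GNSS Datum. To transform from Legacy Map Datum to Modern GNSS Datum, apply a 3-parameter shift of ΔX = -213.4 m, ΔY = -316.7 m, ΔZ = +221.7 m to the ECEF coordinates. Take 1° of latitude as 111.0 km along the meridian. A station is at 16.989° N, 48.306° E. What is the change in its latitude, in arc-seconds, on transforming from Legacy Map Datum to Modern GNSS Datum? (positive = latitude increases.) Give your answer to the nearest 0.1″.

sin φ = 0.292188, cos φ = 0.956361, sin λ = 0.746708, cos λ = 0.665152.
North component: ΔN = −sin φ cos λ·ΔX − sin φ sin λ·ΔY + cos φ·ΔZ = −(0.292188)(0.665152)(-213.4) − (0.292188)(0.746708)(-316.7) + (0.956361)(221.7) = 322.60 m.
1° of latitude spans 111000 m, so Δφ = 322.60 / 111000 × 3600 = 10.463″.

Δφ = 10.5″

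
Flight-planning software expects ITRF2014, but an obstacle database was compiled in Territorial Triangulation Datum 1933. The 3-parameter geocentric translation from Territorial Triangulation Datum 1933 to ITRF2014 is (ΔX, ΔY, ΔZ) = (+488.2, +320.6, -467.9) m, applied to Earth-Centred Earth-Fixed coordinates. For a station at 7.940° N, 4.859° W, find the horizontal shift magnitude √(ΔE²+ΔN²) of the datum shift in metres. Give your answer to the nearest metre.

At φ = 7.940°, λ = -4.859°: sin φ = 0.138136, cos φ = 0.990413, sin λ = -0.084704, cos λ = 0.996406.
ΔE = −sin λ·ΔX + cos λ·ΔY = −(-0.084704)·(488.2) + (0.996406)·(320.6) = 360.80 m.
ΔN = −sin φ cos λ·ΔX − sin φ sin λ·ΔY + cos φ·ΔZ = −(0.138136)(0.996406)(488.2) − (0.138136)(-0.084704)(320.6) + (0.990413)(-467.9) = -526.86 m.
Horizontal magnitude = √(ΔE² + ΔN²) = √(360.80² + (-526.86)²) = 638.56 m.

639 m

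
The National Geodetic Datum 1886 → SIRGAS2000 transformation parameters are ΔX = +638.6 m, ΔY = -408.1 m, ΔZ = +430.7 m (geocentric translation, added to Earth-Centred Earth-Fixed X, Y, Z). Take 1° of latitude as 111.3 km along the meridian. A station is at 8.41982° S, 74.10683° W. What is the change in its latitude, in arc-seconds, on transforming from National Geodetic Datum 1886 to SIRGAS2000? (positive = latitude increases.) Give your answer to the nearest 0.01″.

sin φ = -0.146425, cos φ = 0.989222, sin λ = -0.961774, cos λ = 0.273845.
North component: ΔN = −sin φ cos λ·ΔX − sin φ sin λ·ΔY + cos φ·ΔZ = −(-0.146425)(0.273845)(638.6) − (-0.146425)(-0.961774)(-408.1) + (0.989222)(430.7) = 509.14 m.
1° of latitude spans 111300 m, so Δφ = 509.14 / 111300 × 3600 = 16.468″.

Δφ = 16.47″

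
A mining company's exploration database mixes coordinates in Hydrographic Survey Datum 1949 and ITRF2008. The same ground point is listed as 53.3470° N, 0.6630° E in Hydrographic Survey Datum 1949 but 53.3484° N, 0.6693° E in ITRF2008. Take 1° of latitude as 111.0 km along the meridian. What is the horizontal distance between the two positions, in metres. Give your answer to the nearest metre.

Δφ = 53.3484° − 53.3470° = +0.0014°; Δλ = 0.6693° − 0.6630° = +0.0063°.
ΔN = Δφ × 111000 = 155.4 m; ΔE = Δλ × 111000 × cos(53.3470°) = +0.0063 × 111000 × 0.596967 = 417.5 m.
Distance = √(ΔE² + ΔN²) = √(417.5² + 155.4²) = 445.4 m.

445 m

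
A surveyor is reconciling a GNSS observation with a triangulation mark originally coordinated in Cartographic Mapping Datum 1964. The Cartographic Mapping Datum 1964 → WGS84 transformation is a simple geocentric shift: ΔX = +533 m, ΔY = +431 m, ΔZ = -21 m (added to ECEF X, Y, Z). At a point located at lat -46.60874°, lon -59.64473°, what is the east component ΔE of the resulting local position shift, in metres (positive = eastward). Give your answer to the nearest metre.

ΔE = 678 m

At φ = -46.60874°, λ = -59.64473°: sin φ = -0.726679, cos φ = 0.686977, sin λ = -0.862908, cos λ = 0.505360.
ΔE = −sin λ·ΔX + cos λ·ΔY = −(-0.862908)·(533) + (0.505360)·(431) = 677.74 m.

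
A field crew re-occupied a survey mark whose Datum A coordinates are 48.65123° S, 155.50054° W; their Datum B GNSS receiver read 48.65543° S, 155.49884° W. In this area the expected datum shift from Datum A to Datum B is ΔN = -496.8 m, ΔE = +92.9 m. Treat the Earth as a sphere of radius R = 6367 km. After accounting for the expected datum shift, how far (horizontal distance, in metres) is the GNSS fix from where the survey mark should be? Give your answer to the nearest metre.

44 m

Observed coordinate differences: Δφ = -0.00420°, Δλ = +0.00170°.
Converting to metres (1° lat = 111125 m, cos φ = 0.660641): observed ΔN = -466.7 m, observed ΔE = 124.8 m.
Subtracting the expected shift leaves a residual of -466.7 − (-496.8) = 30.1 m north and 124.8 − (92.9) = 31.9 m east.
Residual distance = √(30.1² + 31.9²) = 43.8 m.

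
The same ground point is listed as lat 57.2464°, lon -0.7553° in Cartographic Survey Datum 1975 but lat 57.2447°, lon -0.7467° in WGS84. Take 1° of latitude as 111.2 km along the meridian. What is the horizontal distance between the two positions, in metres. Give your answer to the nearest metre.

Δφ = 57.2447° − 57.2464° = -0.0017°; Δλ = -0.7467° − -0.7553° = +0.0086°.
ΔN = Δφ × 111200 = -189.0 m; ΔE = Δλ × 111200 × cos(57.2464°) = +0.0086 × 111200 × 0.541027 = 517.4 m.
Distance = √(ΔE² + ΔN²) = √(517.4² + (-189.0)²) = 550.8 m.

551 m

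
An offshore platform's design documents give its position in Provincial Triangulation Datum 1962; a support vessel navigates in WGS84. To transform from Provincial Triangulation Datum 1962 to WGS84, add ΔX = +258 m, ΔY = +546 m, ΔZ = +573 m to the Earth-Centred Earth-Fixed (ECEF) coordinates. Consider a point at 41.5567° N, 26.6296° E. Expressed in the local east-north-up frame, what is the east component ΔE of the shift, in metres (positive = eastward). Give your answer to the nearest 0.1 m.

ΔE = 372.4 m

The local east axis at (φ, λ) is (−sin λ, cos λ, 0), so ΔE = −sin(26.6296°)·258 + cos(26.6296°)·546 = 372.44 m.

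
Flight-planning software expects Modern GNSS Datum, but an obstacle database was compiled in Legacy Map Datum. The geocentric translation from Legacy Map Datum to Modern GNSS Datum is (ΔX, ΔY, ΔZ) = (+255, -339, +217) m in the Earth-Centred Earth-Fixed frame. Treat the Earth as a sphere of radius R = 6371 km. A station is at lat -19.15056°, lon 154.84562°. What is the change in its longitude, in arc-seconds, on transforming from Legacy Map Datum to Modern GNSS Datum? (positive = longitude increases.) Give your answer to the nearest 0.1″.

Δλ = 6.8″

sin φ = -0.328052, cos φ = 0.944660, sin λ = 0.425059, cos λ = -0.905166.
East component: ΔE = −sin λ·ΔX + cos λ·ΔY = −(0.425059)(255) + (-0.905166)(-339) = 198.46 m.
1° of latitude spans πR/180 = 111195 m; at latitude φ, 1° of longitude spans that × cos φ = 105041.4 m, so Δλ = 198.46 / 105041.4 × 3600 = 6.802″.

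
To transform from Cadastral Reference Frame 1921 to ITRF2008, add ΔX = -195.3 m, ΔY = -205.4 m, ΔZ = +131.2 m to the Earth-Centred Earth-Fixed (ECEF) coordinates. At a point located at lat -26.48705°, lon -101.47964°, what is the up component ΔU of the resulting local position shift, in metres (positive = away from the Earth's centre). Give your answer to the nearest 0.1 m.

ΔU = 156.4 m

The local up (radial) axis is (cos φ cos λ, cos φ sin λ, sin φ), giving ΔU = 34.789 + 180.163 − 58.515 = 156.44 m.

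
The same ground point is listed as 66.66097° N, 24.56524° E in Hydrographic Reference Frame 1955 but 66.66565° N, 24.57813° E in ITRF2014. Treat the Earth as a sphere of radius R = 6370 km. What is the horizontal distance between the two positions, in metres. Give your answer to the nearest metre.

Δφ = 66.66565° − 66.66097° = +0.00468°; Δλ = 24.57813° − 24.56524° = +0.01289°.
1° along a meridian = πR/180 = 111177 m.
ΔN = Δφ × 111177 = 520.3 m; ΔE = Δλ × 111177 × cos(66.66097°) = +0.01289 × 111177 × 0.396171 = 567.7 m.
Distance = √(ΔE² + ΔN²) = √(567.7² + 520.3²) = 770.1 m.

770 m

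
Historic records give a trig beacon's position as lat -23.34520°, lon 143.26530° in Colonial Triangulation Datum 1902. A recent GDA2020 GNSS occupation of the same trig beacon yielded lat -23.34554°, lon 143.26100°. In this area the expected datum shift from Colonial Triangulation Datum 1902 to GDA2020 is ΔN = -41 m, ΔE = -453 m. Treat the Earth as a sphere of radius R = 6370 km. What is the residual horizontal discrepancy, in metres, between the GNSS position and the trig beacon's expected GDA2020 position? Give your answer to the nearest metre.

Observed coordinate differences: Δφ = -0.00034°, Δλ = -0.00430°.
Converting to metres (1° lat = 111177 m, cos φ = 0.918134): observed ΔN = -37.8 m, observed ΔE = -438.9 m.
Subtracting the expected shift leaves a residual of -37.8 − (-41) = 3.2 m north and -438.9 − (-453) = 14.1 m east.
Residual distance = √(3.2² + 14.1²) = 14.4 m.

14 m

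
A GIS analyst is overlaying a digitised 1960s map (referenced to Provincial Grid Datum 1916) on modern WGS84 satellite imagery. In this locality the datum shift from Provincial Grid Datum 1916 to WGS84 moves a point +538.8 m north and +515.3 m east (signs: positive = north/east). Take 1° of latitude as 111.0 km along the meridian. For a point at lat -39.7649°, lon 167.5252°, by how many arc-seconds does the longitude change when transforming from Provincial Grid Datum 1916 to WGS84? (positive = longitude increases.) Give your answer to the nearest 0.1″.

Δλ = 21.7″

At latitude -39.7649°, cos φ = 0.768676.
1° of longitude at this latitude = 111.0 × cos φ = 85.32 km, so Δλ = 515.3 / 85323.0 = 0.0060394° = 21.742″.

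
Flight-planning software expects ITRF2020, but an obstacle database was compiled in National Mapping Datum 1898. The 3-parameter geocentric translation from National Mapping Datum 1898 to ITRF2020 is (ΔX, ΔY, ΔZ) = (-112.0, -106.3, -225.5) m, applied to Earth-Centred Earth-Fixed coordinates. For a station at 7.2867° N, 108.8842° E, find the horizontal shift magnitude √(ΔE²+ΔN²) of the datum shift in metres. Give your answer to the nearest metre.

257 m

The local east axis at (φ, λ) is (−sin λ, cos λ, 0), so ΔE = −sin(108.8842°)·(-112.0) + cos(108.8842°)·(-106.3) = 140.38 m.
The local north axis is (−sin φ cos λ, −sin φ sin λ, cos φ), giving ΔN = -4.598 + 12.757 − 223.679 = -215.52 m.
Horizontal magnitude = √(ΔE² + ΔN²) = √(140.38² + (-215.52)²) = 257.20 m.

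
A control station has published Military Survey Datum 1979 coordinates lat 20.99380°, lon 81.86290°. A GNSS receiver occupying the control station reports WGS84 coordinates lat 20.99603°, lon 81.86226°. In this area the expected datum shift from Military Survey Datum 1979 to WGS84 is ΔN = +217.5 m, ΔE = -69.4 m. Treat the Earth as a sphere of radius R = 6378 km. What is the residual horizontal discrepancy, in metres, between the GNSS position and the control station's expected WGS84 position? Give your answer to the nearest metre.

31 m

Observed coordinate differences: Δφ = +0.00223°, Δλ = -0.00064°.
Converting to metres (1° lat = 111317 m, cos φ = 0.933619): observed ΔN = 248.2 m, observed ΔE = -66.5 m.
Subtracting the expected shift leaves a residual of 248.2 − (217.5) = 30.7 m north and -66.5 − (-69.4) = 2.9 m east.
Residual distance = √(30.7² + 2.9²) = 30.9 m.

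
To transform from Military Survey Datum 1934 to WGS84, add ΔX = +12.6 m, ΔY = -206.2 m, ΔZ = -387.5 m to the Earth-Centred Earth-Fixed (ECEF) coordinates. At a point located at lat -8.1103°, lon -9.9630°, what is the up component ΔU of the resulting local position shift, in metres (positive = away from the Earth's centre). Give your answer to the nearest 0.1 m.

At φ = -8.1103°, λ = -9.9630°: sin φ = -0.141079, cos φ = 0.989998, sin λ = -0.173012, cos λ = 0.984920.
ΔU = cos φ cos λ·ΔX + cos φ sin λ·ΔY + sin φ·ΔZ = (0.989998)(0.984920)(12.6) + (0.989998)(-0.173012)(-206.2) + (-0.141079)(-387.5) = 102.27 m.

ΔU = 102.3 m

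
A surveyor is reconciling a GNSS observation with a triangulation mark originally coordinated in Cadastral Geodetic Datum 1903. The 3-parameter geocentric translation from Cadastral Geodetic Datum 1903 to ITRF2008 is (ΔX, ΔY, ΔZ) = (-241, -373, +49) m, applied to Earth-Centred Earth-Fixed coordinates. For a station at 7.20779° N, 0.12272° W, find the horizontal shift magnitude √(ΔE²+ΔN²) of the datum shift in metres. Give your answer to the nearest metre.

382 m

At φ = 7.20779°, λ = -0.12272°: sin φ = 0.125468, cos φ = 0.992098, sin λ = -0.002142, cos λ = 0.999998.
ΔE = −sin λ·ΔX + cos λ·ΔY = −(-0.002142)·(-241) + (0.999998)·(-373) = -373.52 m.
ΔN = −sin φ cos λ·ΔX − sin φ sin λ·ΔY + cos φ·ΔZ = −(0.125468)(0.999998)(-241) − (0.125468)(-0.002142)(-373) + (0.992098)(49) = 78.75 m.
Horizontal magnitude = √(ΔE² + ΔN²) = √((-373.52)² + 78.75²) = 381.73 m.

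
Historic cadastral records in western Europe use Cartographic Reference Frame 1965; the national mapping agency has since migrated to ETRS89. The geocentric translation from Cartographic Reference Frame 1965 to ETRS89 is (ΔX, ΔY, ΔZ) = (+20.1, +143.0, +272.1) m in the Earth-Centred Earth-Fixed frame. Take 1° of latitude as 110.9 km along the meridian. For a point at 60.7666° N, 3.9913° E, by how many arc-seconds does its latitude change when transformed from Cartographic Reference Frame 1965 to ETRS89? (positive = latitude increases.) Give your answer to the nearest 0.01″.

sin φ = 0.872638, cos φ = 0.488368, sin λ = 0.069605, cos λ = 0.997575.
North component: ΔN = −sin φ cos λ·ΔX − sin φ sin λ·ΔY + cos φ·ΔZ = −(0.872638)(0.997575)(20.1) − (0.872638)(0.069605)(143.0) + (0.488368)(272.1) = 106.70 m.
1° of latitude spans 110900 m, so Δφ = 106.70 / 110900 × 3600 = 3.464″.

Δφ = 3.46″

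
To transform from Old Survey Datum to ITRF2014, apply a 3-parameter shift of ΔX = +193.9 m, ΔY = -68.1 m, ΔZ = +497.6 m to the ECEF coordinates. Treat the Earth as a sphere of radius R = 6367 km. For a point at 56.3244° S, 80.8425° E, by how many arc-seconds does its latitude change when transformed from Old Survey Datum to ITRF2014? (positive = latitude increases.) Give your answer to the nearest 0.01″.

Δφ = 7.96″

sin φ = -0.832190, cos φ = 0.554490, sin λ = 0.987255, cos λ = 0.159149.
North component: ΔN = −sin φ cos λ·ΔX − sin φ sin λ·ΔY + cos φ·ΔZ = −(-0.832190)(0.159149)(193.9) − (-0.832190)(0.987255)(-68.1) + (0.554490)(497.6) = 245.64 m.
1° of latitude spans πR/180 = 111125 m, so Δφ = 245.64 / 111125 × 3600 = 7.958″.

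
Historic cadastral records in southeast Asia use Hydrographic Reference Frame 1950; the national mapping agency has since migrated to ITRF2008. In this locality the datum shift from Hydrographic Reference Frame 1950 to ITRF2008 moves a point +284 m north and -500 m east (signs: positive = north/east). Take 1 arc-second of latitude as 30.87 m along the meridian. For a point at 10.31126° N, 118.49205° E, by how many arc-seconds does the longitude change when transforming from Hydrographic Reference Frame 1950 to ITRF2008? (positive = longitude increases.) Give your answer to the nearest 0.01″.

At latitude 10.31126°, cos φ = 0.983850.
1″ of longitude at this latitude = 30.87 × cos φ = 30.3714 m, so Δλ = -500.0 / 30.3714 = -16.463″.

Δλ = -16.46″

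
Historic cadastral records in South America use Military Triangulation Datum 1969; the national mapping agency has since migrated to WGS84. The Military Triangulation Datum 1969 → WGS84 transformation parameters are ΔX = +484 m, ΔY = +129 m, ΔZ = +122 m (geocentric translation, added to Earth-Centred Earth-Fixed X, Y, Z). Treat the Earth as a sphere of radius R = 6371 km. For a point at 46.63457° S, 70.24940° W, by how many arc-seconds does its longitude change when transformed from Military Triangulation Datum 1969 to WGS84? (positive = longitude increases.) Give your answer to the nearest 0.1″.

Δλ = 23.5″

sin φ = -0.726989, cos φ = 0.686649, sin λ = -0.941172, cos λ = 0.337927.
East component: ΔE = −sin λ·ΔX + cos λ·ΔY = −(-0.941172)(484) + (0.337927)(129) = 499.12 m.
1° of latitude spans πR/180 = 111195 m; at latitude φ, 1° of longitude spans that × cos φ = 76351.9 m, so Δλ = 499.12 / 76351.9 × 3600 = 23.534″.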